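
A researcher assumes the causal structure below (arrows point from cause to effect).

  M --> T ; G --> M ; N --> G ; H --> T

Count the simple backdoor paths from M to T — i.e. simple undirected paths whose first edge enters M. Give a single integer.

A backdoor path from M to T is any simple undirected path whose first edge points into M (i.e. leaves M via a parent).
Parents of M: {G}.
No simple path from any parent of M reaches T without revisiting M, so there are no backdoor paths.

0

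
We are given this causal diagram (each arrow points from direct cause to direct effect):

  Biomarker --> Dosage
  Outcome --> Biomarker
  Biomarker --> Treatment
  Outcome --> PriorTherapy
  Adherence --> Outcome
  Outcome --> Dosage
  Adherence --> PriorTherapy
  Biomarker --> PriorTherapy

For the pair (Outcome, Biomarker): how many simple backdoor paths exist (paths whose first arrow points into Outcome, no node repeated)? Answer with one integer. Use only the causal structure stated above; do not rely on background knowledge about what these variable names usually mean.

1

A backdoor path from Outcome to Biomarker is any simple undirected path whose first edge points into Outcome (i.e. leaves Outcome via a parent).
Parents of Outcome: {Adherence}.
Enumerating:
  P1: Outcome <- Adherence -> PriorTherapy <- Biomarker
That exhausts the simple backdoor paths. Count: 1.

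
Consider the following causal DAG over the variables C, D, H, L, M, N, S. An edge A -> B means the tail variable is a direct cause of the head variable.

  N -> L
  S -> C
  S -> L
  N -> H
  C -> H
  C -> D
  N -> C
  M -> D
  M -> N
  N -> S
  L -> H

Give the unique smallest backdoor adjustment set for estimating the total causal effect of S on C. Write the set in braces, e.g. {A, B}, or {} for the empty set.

Variables eligible for adjustment (non-descendants of S, excluding S and C): {M, N}.
Backdoor paths from S to C:
  P1: S <- N <- M -> D <- C
  P2: S <- N -> C
  P3: S <- N -> L -> H <- C
  P4: S <- N -> H <- C
The empty set is not sufficient: P2 (S <- N -> C) has no collider blocking it and no conditioned non-collider, so it is open.
Try {N}:
  P1: blocked at chain node N ∈ conditioning set.
  P2: blocked at fork node N ∈ conditioning set.
  P3: blocked at fork node N ∈ conditioning set.
  P4: blocked at fork node N ∈ conditioning set.
{N} contains no descendant of S and blocks every backdoor path.
No other singleton works — e.g. {M} leaves P2 open — so {N} is the unique smallest valid adjustment set.

{N}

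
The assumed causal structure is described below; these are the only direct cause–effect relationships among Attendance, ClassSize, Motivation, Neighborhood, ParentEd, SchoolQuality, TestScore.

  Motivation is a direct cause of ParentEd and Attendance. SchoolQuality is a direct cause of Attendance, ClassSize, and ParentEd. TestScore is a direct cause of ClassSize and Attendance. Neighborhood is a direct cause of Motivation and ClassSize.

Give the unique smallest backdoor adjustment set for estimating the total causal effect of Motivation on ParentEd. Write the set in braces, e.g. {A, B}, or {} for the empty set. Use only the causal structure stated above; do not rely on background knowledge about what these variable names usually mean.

Variables eligible for adjustment (non-descendants of Motivation, excluding Motivation and ParentEd): {ClassSize, Neighborhood, SchoolQuality, TestScore}.
Backdoor paths from Motivation to ParentEd:
  P1: Motivation <- Neighborhood -> ClassSize <- TestScore -> Attendance <- SchoolQuality -> ParentEd
  P2: Motivation <- Neighborhood -> ClassSize <- SchoolQuality -> ParentEd
Each backdoor path contains an unconditioned collider, so every path is already blocked with the empty conditioning set:
  P1: blocked at collider ClassSize (neither it nor any descendant is in the conditioning set).
  P2: blocked at collider ClassSize (neither it nor any descendant is in the conditioning set).
The empty set is therefore the unique smallest valid set.

{}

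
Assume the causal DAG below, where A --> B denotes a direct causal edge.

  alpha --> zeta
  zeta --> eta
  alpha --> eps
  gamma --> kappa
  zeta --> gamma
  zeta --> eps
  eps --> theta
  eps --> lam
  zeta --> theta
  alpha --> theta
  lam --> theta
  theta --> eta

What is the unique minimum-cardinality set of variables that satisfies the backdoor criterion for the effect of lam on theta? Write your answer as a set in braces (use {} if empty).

{eps}

Variables eligible for adjustment (non-descendants of lam, excluding lam and theta): {alpha, eps, gamma, kappa, zeta}.
Backdoor paths from lam to theta:
  P1: lam <- eps <- alpha -> zeta -> theta
  P2: lam <- eps <- alpha -> zeta -> eta <- theta
  P3: lam <- eps <- alpha -> theta
  P4: lam <- eps <- zeta <- alpha -> theta
  P5: lam <- eps <- zeta -> theta
  P6: lam <- eps <- zeta -> eta <- theta
  P7: lam <- eps -> theta
The empty set is not sufficient: P1 (lam <- eps <- alpha -> zeta -> theta) has no collider blocking it and no conditioned non-collider, so it is open.
Try {eps}:
  P1: blocked at chain node eps ∈ conditioning set.
  P2: blocked at chain node eps ∈ conditioning set.
  P3: blocked at chain node eps ∈ conditioning set.
  P4: blocked at chain node eps ∈ conditioning set.
  P5: blocked at chain node eps ∈ conditioning set.
  P6: blocked at chain node eps ∈ conditioning set.
  P7: blocked at fork node eps ∈ conditioning set.
{eps} contains no descendant of lam and blocks every backdoor path.
No other singleton works — e.g. {alpha} leaves P5 open — so {eps} is the unique smallest valid adjustment set.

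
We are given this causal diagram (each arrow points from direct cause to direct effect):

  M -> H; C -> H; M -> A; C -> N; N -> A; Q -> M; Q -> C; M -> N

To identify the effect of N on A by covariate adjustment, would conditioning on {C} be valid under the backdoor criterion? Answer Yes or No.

No

Backdoor paths from N to A (paths whose first edge points into N):
  P1: N <- M -> A
  P2: N <- C <- Q -> M -> A
  P3: N <- C -> H <- M -> A
Condition 1 (no descendant of N in the set): holds — descendants of N are {A}; none are in {C}.
Condition 2 (every backdoor path blocked by {C}):
  P1: open — no interior node is in the conditioning set.
  P2: blocked at chain node C ∈ conditioning set.
  P3: blocked at fork node C ∈ conditioning set.
{C} does not satisfy the backdoor criterion.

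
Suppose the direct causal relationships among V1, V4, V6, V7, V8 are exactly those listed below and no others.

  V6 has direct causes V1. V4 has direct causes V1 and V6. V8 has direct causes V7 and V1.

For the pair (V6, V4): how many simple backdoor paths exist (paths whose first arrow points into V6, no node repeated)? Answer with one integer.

A backdoor path from V6 to V4 is any simple undirected path whose first edge points into V6 (i.e. leaves V6 via a parent).
Parents of V6: {V1}.
Enumerating:
  P1: V6 <- V1 -> V4
That exhausts the simple backdoor paths. Count: 1.

1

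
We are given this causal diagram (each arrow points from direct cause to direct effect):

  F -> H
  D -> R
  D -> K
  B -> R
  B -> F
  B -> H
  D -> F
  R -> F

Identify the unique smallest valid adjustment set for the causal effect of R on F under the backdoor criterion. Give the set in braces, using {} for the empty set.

{B, D}

Variables eligible for adjustment (non-descendants of R, excluding R and F): {B, D, K}.
Backdoor paths from R to F:
  P1: R <- D -> F
  P2: R <- B -> F
  P3: R <- B -> H <- F
The empty set is not sufficient: P1 (R <- D -> F) has no collider blocking it and no conditioned non-collider, so it is open.
Try {B, D}:
  P1: blocked at fork node D ∈ conditioning set.
  P2: blocked at fork node B ∈ conditioning set.
  P3: blocked at fork node B ∈ conditioning set.
{B, D} contains no descendant of R and blocks every backdoor path.
Every element of {B, D} is needed (dropping B leaves P2 open; dropping D leaves P1 open), so no proper subset is valid.
Among all size-2 subsets of the eligible variables, only {B, D} blocks every backdoor path, so it is the unique smallest valid adjustment set.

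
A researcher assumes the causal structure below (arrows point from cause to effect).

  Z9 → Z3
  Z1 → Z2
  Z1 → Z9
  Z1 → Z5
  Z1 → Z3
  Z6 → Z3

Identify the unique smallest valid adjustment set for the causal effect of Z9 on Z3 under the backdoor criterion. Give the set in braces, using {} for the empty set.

{Z1}

Variables eligible for adjustment (non-descendants of Z9, excluding Z9 and Z3): {Z1, Z2, Z5, Z6}.
Backdoor paths from Z9 to Z3:
  P1: Z9 <- Z1 -> Z3
The empty set is not sufficient: P1 (Z9 <- Z1 -> Z3) has no collider blocking it and no conditioned non-collider, so it is open.
Try {Z1}:
  P1: blocked at fork node Z1 ∈ conditioning set.
{Z1} contains no descendant of Z9 and blocks every backdoor path.
No other singleton works — e.g. {Z6} leaves P1 open — so {Z1} is the unique smallest valid adjustment set.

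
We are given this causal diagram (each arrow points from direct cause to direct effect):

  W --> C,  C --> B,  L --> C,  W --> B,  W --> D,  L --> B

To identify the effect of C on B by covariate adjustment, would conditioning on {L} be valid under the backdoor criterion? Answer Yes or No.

Backdoor paths from C to B (paths whose first edge points into C):
  P1: C <- L -> B
  P2: C <- W -> B
Condition 1 (no descendant of C in the set): holds — descendants of C are {B}; none are in {L}.
Condition 2 (every backdoor path blocked by {L}):
  P1: blocked at fork node L ∈ conditioning set.
  P2: open — no interior node is in the conditioning set.
{L} does not satisfy the backdoor criterion.

No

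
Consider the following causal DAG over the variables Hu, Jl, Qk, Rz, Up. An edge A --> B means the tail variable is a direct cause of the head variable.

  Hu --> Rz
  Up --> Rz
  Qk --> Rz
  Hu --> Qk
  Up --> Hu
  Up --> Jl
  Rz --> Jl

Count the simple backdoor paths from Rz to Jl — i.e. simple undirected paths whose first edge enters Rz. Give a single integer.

3

A backdoor path from Rz to Jl is any simple undirected path whose first edge points into Rz (i.e. leaves Rz via a parent).
Parents of Rz: {Hu, Qk, Up}.
Enumerating:
  P1: Rz <- Up -> Jl
  P2: Rz <- Hu <- Up -> Jl
  P3: Rz <- Qk <- Hu <- Up -> Jl
That exhausts the simple backdoor paths. Count: 3.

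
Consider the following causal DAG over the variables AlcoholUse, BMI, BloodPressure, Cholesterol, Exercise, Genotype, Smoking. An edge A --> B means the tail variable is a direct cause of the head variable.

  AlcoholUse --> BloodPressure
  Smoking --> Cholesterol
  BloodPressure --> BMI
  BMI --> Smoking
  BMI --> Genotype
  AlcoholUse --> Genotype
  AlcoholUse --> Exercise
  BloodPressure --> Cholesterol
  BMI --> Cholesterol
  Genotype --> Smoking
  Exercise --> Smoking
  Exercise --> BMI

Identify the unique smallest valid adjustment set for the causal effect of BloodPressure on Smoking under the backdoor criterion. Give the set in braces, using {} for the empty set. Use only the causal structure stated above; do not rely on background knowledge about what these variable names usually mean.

{AlcoholUse}

Variables eligible for adjustment (non-descendants of BloodPressure, excluding BloodPressure and Smoking): {AlcoholUse, Exercise}.
Backdoor paths from BloodPressure to Smoking:
  P1: BloodPressure <- AlcoholUse -> Exercise -> BMI -> Genotype -> Smoking
  P2: BloodPressure <- AlcoholUse -> Exercise -> BMI -> Smoking
  P3: BloodPressure <- AlcoholUse -> Exercise -> BMI -> Cholesterol <- Smoking
  P4: BloodPressure <- AlcoholUse -> Exercise -> Smoking
  P5: BloodPressure <- AlcoholUse -> Genotype <- BMI <- Exercise -> Smoking
  P6: BloodPressure <- AlcoholUse -> Genotype <- BMI -> Smoking
  P7: BloodPressure <- AlcoholUse -> Genotype <- BMI -> Cholesterol <- Smoking
  P8: BloodPressure <- AlcoholUse -> Genotype -> Smoking
The empty set is not sufficient: P1 (BloodPressure <- AlcoholUse -> Exercise -> BMI -> Genotype -> Smoking) has no collider blocking it and no conditioned non-collider, so it is open.
Try {AlcoholUse}:
  P1: blocked at fork node AlcoholUse ∈ conditioning set.
  P2: blocked at fork node AlcoholUse ∈ conditioning set.
  P3: blocked at fork node AlcoholUse ∈ conditioning set.
  P4: blocked at fork node AlcoholUse ∈ conditioning set.
  P5: blocked at fork node AlcoholUse ∈ conditioning set.
  P6: blocked at fork node AlcoholUse ∈ conditioning set.
  P7: blocked at fork node AlcoholUse ∈ conditioning set.
  P8: blocked at fork node AlcoholUse ∈ conditioning set.
{AlcoholUse} contains no descendant of BloodPressure and blocks every backdoor path.
No other singleton works — e.g. {Exercise} leaves P8 open — so {AlcoholUse} is the unique smallest valid adjustment set.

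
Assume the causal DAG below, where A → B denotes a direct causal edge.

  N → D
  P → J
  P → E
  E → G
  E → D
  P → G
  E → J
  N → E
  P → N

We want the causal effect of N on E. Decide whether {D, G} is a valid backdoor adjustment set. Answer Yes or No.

Backdoor paths from N to E (paths whose first edge points into N):
  P1: N <- P -> E
  P2: N <- P -> J <- E
  P3: N <- P -> G <- E
Condition 1 (no descendant of N in the set): FAILS — D and G are descendants of N.
Condition 2 (every backdoor path blocked by {D, G}):
  P1: open — no interior node is in the conditioning set.
  P2: blocked at collider J (neither it nor any descendant is in the conditioning set).
  P3: open — collider(s) G are conditioned on (or have a conditioned descendant) and no non-collider on the path is in the set.
{D, G} does not satisfy the backdoor criterion.

No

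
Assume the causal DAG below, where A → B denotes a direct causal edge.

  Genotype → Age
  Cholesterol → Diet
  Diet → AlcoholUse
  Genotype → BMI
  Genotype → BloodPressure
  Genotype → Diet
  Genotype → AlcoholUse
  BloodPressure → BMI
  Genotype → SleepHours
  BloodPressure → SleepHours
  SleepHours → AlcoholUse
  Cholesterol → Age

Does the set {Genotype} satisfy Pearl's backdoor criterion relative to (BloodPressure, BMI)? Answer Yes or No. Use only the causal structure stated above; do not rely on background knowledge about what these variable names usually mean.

Yes

Backdoor paths from BloodPressure to BMI (paths whose first edge points into BloodPressure):
  P1: BloodPressure <- Genotype -> BMI
Condition 1 (no descendant of BloodPressure in the set): holds — descendants of BloodPressure are {AlcoholUse, BMI, SleepHours}; none are in {Genotype}.
Condition 2 (every backdoor path blocked by {Genotype}):
  P1: blocked at fork node Genotype ∈ conditioning set.
{Genotype} satisfies the backdoor criterion.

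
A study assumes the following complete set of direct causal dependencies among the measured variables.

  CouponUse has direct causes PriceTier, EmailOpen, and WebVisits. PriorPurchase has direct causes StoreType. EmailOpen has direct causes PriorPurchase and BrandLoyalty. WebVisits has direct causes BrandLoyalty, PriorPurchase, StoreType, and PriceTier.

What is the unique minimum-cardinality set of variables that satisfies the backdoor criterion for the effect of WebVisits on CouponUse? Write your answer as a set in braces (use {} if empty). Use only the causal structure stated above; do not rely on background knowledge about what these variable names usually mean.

Variables eligible for adjustment (non-descendants of WebVisits, excluding WebVisits and CouponUse): {BrandLoyalty, EmailOpen, PriceTier, PriorPurchase, StoreType}.
Backdoor paths from WebVisits to CouponUse:
  P1: WebVisits <- PriceTier -> CouponUse
  P2: WebVisits <- BrandLoyalty -> EmailOpen -> CouponUse
  P3: WebVisits <- StoreType -> PriorPurchase -> EmailOpen -> CouponUse
  P4: WebVisits <- PriorPurchase -> EmailOpen -> CouponUse
The empty set is not sufficient: P1 (WebVisits <- PriceTier -> CouponUse) has no collider blocking it and no conditioned non-collider, so it is open.
Try {EmailOpen, PriceTier}:
  P1: blocked at fork node PriceTier ∈ conditioning set.
  P2: blocked at chain node EmailOpen ∈ conditioning set.
  P3: blocked at chain node EmailOpen ∈ conditioning set.
  P4: blocked at chain node EmailOpen ∈ conditioning set.
{EmailOpen, PriceTier} contains no descendant of WebVisits and blocks every backdoor path.
Every element of {EmailOpen, PriceTier} is needed (dropping EmailOpen leaves P2 open; dropping PriceTier leaves P1 open), so no proper subset is valid.
Among all size-2 subsets of the eligible variables, only {EmailOpen, PriceTier} blocks every backdoor path, so it is the unique smallest valid adjustment set.

{EmailOpen, PriceTier}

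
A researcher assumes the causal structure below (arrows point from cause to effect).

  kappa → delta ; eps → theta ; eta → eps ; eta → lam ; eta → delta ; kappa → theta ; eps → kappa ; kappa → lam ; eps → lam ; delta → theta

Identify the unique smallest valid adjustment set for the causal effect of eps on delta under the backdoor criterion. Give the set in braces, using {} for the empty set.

{eta}

Variables eligible for adjustment (non-descendants of eps, excluding eps and delta): {eta}.
Backdoor paths from eps to delta:
  P1: eps <- eta -> lam <- kappa -> delta
  P2: eps <- eta -> lam <- kappa -> theta <- delta
  P3: eps <- eta -> delta
The empty set is not sufficient: P3 (eps <- eta -> delta) has no collider blocking it and no conditioned non-collider, so it is open.
Try {eta}:
  P1: blocked at fork node eta ∈ conditioning set.
  P2: blocked at fork node eta ∈ conditioning set.
  P3: blocked at fork node eta ∈ conditioning set.
{eta} contains no descendant of eps and blocks every backdoor path.
{eta} is the unique smallest valid adjustment set.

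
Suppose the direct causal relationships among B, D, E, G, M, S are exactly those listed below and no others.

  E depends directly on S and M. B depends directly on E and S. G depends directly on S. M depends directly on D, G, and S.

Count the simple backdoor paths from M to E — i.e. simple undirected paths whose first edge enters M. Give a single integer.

A backdoor path from M to E is any simple undirected path whose first edge points into M (i.e. leaves M via a parent).
Parents of M: {D, G, S}.
Enumerating:
  P1: M <- S -> E
  P2: M <- S -> B <- E
  P3: M <- G <- S -> E
  P4: M <- G <- S -> B <- E
That exhausts the simple backdoor paths. Count: 4.

4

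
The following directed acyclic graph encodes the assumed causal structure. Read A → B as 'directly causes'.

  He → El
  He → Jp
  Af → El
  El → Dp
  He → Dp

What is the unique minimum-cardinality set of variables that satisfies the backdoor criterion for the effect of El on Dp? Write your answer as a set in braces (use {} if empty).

Variables eligible for adjustment (non-descendants of El, excluding El and Dp): {Af, He, Jp}.
Backdoor paths from El to Dp:
  P1: El <- He -> Dp
The empty set is not sufficient: P1 (El <- He -> Dp) has no collider blocking it and no conditioned non-collider, so it is open.
Try {He}:
  P1: blocked at fork node He ∈ conditioning set.
{He} contains no descendant of El and blocks every backdoor path.
No other singleton works — e.g. {Af} leaves P1 open — so {He} is the unique smallest valid adjustment set.

{He}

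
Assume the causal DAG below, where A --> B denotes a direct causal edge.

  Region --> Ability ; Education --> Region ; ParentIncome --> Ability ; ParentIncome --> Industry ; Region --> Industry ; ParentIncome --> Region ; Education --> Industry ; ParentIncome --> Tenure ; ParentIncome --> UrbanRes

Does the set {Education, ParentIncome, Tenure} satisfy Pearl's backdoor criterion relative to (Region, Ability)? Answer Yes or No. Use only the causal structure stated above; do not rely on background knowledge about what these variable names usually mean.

Yes

Backdoor paths from Region to Ability (paths whose first edge points into Region):
  P1: Region <- ParentIncome -> Ability
  P2: Region <- Education -> Industry <- ParentIncome -> Ability
Condition 1 (no descendant of Region in the set): holds — descendants of Region are {Ability, Industry}; none are in {Education, ParentIncome, Tenure}.
Condition 2 (every backdoor path blocked by {Education, ParentIncome, Tenure}):
  P1: blocked at fork node ParentIncome ∈ conditioning set.
  P2: blocked at fork node Education ∈ conditioning set.
{Education, ParentIncome, Tenure} satisfies the backdoor criterion.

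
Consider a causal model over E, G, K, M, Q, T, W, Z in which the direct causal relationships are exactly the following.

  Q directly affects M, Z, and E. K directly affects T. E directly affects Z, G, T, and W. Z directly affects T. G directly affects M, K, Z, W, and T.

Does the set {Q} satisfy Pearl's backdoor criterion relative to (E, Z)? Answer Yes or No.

Backdoor paths from E to Z (paths whose first edge points into E):
  P1: E <- Q -> M <- G -> Z
  P2: E <- Q -> M <- G -> K -> T <- Z
  P3: E <- Q -> M <- G -> T <- Z
  P4: E <- Q -> Z
Condition 1 (no descendant of E in the set): holds — descendants of E are {G, K, M, T, W, Z}; none are in {Q}.
Condition 2 (every backdoor path blocked by {Q}):
  P1: blocked at fork node Q ∈ conditioning set.
  P2: blocked at fork node Q ∈ conditioning set.
  P3: blocked at fork node Q ∈ conditioning set.
  P4: blocked at fork node Q ∈ conditioning set.
{Q} satisfies the backdoor criterion.

Yes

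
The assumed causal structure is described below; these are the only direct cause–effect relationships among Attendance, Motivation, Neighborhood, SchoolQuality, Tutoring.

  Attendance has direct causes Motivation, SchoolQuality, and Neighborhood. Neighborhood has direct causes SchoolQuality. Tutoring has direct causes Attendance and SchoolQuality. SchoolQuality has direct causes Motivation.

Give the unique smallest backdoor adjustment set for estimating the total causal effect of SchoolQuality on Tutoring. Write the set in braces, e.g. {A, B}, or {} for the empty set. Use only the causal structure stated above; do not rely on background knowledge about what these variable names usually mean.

{Motivation}

Variables eligible for adjustment (non-descendants of SchoolQuality, excluding SchoolQuality and Tutoring): {Motivation}.
Backdoor paths from SchoolQuality to Tutoring:
  P1: SchoolQuality <- Motivation -> Attendance -> Tutoring
The empty set is not sufficient: P1 (SchoolQuality <- Motivation -> Attendance -> Tutoring) has no collider blocking it and no conditioned non-collider, so it is open.
Try {Motivation}:
  P1: blocked at fork node Motivation ∈ conditioning set.
{Motivation} contains no descendant of SchoolQuality and blocks every backdoor path.
{Motivation} is the unique smallest valid adjustment set.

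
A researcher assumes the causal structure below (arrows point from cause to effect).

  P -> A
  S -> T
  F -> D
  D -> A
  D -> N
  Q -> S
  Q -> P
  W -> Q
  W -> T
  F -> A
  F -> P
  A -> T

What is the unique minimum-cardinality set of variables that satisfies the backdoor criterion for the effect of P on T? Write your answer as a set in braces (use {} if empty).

Variables eligible for adjustment (non-descendants of P, excluding P and T): {D, F, N, Q, S, W}.
Backdoor paths from P to T:
  P1: P <- F -> D -> A -> T
  P2: P <- F -> A -> T
  P3: P <- Q <- W -> T
  P4: P <- Q -> S -> T
The empty set is not sufficient: P1 (P <- F -> D -> A -> T) has no collider blocking it and no conditioned non-collider, so it is open.
Try {F, Q}:
  P1: blocked at fork node F ∈ conditioning set.
  P2: blocked at fork node F ∈ conditioning set.
  P3: blocked at chain node Q ∈ conditioning set.
  P4: blocked at fork node Q ∈ conditioning set.
{F, Q} contains no descendant of P and blocks every backdoor path.
Every element of {F, Q} is needed (dropping F leaves P1 open; dropping Q leaves P3 open), so no proper subset is valid.
Among all size-2 subsets of the eligible variables, only {F, Q} blocks every backdoor path, so it is the unique smallest valid adjustment set.

{F, Q}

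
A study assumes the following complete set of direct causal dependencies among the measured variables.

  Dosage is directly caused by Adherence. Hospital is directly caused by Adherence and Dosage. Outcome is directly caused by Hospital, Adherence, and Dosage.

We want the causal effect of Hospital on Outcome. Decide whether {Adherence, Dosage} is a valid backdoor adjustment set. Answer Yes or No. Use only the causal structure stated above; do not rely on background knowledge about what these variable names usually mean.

Yes

Backdoor paths from Hospital to Outcome (paths whose first edge points into Hospital):
  P1: Hospital <- Adherence -> Dosage -> Outcome
  P2: Hospital <- Adherence -> Outcome
  P3: Hospital <- Dosage <- Adherence -> Outcome
  P4: Hospital <- Dosage -> Outcome
Condition 1 (no descendant of Hospital in the set): holds — descendants of Hospital are {Outcome}; none are in {Adherence, Dosage}.
Condition 2 (every backdoor path blocked by {Adherence, Dosage}):
  P1: blocked at fork node Adherence ∈ conditioning set.
  P2: blocked at fork node Adherence ∈ conditioning set.
  P3: blocked at chain node Dosage ∈ conditioning set.
  P4: blocked at fork node Dosage ∈ conditioning set.
{Adherence, Dosage} satisfies the backdoor criterion.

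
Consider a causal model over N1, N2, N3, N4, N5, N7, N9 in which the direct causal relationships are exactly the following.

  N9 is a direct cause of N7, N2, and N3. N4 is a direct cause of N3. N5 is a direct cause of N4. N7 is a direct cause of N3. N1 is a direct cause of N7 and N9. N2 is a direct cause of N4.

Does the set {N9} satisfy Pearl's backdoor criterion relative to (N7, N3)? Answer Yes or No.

Backdoor paths from N7 to N3 (paths whose first edge points into N7):
  P1: N7 <- N1 -> N9 -> N2 -> N4 -> N3
  P2: N7 <- N1 -> N9 -> N3
  P3: N7 <- N9 -> N2 -> N4 -> N3
  P4: N7 <- N9 -> N3
Condition 1 (no descendant of N7 in the set): holds — descendants of N7 are {N3}; none are in {N9}.
Condition 2 (every backdoor path blocked by {N9}):
  P1: blocked at chain node N9 ∈ conditioning set.
  P2: blocked at chain node N9 ∈ conditioning set.
  P3: blocked at fork node N9 ∈ conditioning set.
  P4: blocked at fork node N9 ∈ conditioning set.
{N9} satisfies the backdoor criterion.

Yes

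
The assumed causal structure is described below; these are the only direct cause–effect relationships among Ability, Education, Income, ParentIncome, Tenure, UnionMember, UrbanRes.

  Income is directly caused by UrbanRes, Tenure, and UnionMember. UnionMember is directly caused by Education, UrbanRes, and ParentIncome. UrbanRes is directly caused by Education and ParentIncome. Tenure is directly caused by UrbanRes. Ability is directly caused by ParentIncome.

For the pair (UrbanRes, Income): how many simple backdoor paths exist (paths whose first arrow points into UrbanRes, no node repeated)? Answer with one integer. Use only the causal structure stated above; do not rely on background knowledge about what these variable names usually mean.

2

A backdoor path from UrbanRes to Income is any simple undirected path whose first edge points into UrbanRes (i.e. leaves UrbanRes via a parent).
Parents of UrbanRes: {Education, ParentIncome}.
Enumerating:
  P1: UrbanRes <- ParentIncome -> UnionMember -> Income
  P2: UrbanRes <- Education -> UnionMember -> Income
That exhausts the simple backdoor paths. Count: 2.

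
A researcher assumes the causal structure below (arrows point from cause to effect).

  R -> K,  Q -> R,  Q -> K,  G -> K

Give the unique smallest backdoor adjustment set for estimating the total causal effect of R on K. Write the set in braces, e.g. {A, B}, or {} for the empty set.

{Q}

Variables eligible for adjustment (non-descendants of R, excluding R and K): {G, Q}.
Backdoor paths from R to K:
  P1: R <- Q -> K
The empty set is not sufficient: P1 (R <- Q -> K) has no collider blocking it and no conditioned non-collider, so it is open.
Try {Q}:
  P1: blocked at fork node Q ∈ conditioning set.
{Q} contains no descendant of R and blocks every backdoor path.
No other singleton works — e.g. {G} leaves P1 open — so {Q} is the unique smallest valid adjustment set.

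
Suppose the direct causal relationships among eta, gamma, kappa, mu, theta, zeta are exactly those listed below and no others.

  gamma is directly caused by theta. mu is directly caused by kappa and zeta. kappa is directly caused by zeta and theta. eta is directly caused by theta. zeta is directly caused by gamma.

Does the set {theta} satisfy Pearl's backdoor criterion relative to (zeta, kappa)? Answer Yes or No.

Yes

Backdoor paths from zeta to kappa (paths whose first edge points into zeta):
  P1: zeta <- gamma <- theta -> kappa
Condition 1 (no descendant of zeta in the set): holds — descendants of zeta are {kappa, mu}; none are in {theta}.
Condition 2 (every backdoor path blocked by {theta}):
  P1: blocked at fork node theta ∈ conditioning set.
{theta} satisfies the backdoor criterion.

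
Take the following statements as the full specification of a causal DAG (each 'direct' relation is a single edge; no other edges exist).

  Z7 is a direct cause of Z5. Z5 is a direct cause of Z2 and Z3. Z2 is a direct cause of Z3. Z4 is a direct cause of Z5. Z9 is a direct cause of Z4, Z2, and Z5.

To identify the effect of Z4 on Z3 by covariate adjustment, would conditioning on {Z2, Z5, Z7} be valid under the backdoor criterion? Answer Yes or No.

Backdoor paths from Z4 to Z3 (paths whose first edge points into Z4):
  P1: Z4 <- Z9 -> Z5 -> Z2 -> Z3
  P2: Z4 <- Z9 -> Z5 -> Z3
  P3: Z4 <- Z9 -> Z2 <- Z5 -> Z3
  P4: Z4 <- Z9 -> Z2 -> Z3
Condition 1 (no descendant of Z4 in the set): FAILS — Z2 and Z5 are descendants of Z4.
Condition 2 (every backdoor path blocked by {Z2, Z5, Z7}):
  P1: blocked at chain node Z5 ∈ conditioning set.
  P2: blocked at chain node Z5 ∈ conditioning set.
  P3: blocked at fork node Z5 ∈ conditioning set.
  P4: blocked at chain node Z2 ∈ conditioning set.
{Z2, Z5, Z7} does not satisfy the backdoor criterion.

No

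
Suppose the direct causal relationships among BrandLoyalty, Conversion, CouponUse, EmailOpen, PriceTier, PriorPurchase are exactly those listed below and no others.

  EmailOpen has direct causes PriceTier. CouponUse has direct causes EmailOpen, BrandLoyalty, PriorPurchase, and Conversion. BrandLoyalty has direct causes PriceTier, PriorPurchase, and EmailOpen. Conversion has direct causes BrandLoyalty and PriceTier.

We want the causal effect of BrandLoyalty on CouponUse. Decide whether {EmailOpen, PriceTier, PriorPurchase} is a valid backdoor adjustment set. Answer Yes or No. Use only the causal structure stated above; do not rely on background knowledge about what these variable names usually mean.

Backdoor paths from BrandLoyalty to CouponUse (paths whose first edge points into BrandLoyalty):
  P1: BrandLoyalty <- PriceTier -> EmailOpen -> CouponUse
  P2: BrandLoyalty <- PriceTier -> Conversion -> CouponUse
  P3: BrandLoyalty <- EmailOpen <- PriceTier -> Conversion -> CouponUse
  P4: BrandLoyalty <- EmailOpen -> CouponUse
  P5: BrandLoyalty <- PriorPurchase -> CouponUse
Condition 1 (no descendant of BrandLoyalty in the set): holds — descendants of BrandLoyalty are {Conversion, CouponUse}; none are in {EmailOpen, PriceTier, PriorPurchase}.
Condition 2 (every backdoor path blocked by {EmailOpen, PriceTier, PriorPurchase}):
  P1: blocked at fork node PriceTier ∈ conditioning set.
  P2: blocked at fork node PriceTier ∈ conditioning set.
  P3: blocked at chain node EmailOpen ∈ conditioning set.
  P4: blocked at fork node EmailOpen ∈ conditioning set.
  P5: blocked at fork node PriorPurchase ∈ conditioning set.
{EmailOpen, PriceTier, PriorPurchase} satisfies the backdoor criterion.

Yes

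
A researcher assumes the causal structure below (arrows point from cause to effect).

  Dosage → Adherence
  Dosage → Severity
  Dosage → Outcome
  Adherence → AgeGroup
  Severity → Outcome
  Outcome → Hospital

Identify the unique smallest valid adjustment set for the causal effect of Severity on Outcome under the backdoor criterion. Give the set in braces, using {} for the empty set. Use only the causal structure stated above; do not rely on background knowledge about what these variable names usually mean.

Variables eligible for adjustment (non-descendants of Severity, excluding Severity and Outcome): {Adherence, AgeGroup, Dosage}.
Backdoor paths from Severity to Outcome:
  P1: Severity <- Dosage -> Outcome
The empty set is not sufficient: P1 (Severity <- Dosage -> Outcome) has no collider blocking it and no conditioned non-collider, so it is open.
Try {Dosage}:
  P1: blocked at fork node Dosage ∈ conditioning set.
{Dosage} contains no descendant of Severity and blocks every backdoor path.
No other singleton works — e.g. {Adherence} leaves P1 open — so {Dosage} is the unique smallest valid adjustment set.

{Dosage}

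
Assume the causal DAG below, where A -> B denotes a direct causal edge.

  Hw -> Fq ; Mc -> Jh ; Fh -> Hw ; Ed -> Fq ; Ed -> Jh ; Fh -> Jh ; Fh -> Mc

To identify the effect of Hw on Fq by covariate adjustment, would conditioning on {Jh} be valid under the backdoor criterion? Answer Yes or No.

No

Backdoor paths from Hw to Fq (paths whose first edge points into Hw):
  P1: Hw <- Fh -> Mc -> Jh <- Ed -> Fq
  P2: Hw <- Fh -> Jh <- Ed -> Fq
Condition 1 (no descendant of Hw in the set): holds — descendants of Hw are {Fq}; none are in {Jh}.
Condition 2 (every backdoor path blocked by {Jh}):
  P1: open — collider(s) Jh are conditioned on (or have a conditioned descendant) and no non-collider on the path is in the set.
  P2: open — collider(s) Jh are conditioned on (or have a conditioned descendant) and no non-collider on the path is in the set.
{Jh} does not satisfy the backdoor criterion.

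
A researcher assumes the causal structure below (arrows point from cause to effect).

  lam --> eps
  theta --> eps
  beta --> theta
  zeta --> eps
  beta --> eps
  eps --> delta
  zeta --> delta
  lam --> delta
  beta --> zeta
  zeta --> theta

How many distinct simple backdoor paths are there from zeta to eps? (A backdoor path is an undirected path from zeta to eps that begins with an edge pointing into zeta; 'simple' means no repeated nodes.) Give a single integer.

A backdoor path from zeta to eps is any simple undirected path whose first edge points into zeta (i.e. leaves zeta via a parent).
Parents of zeta: {beta}.
Enumerating:
  P1: zeta <- beta -> theta -> eps
  P2: zeta <- beta -> eps
That exhausts the simple backdoor paths. Count: 2.

2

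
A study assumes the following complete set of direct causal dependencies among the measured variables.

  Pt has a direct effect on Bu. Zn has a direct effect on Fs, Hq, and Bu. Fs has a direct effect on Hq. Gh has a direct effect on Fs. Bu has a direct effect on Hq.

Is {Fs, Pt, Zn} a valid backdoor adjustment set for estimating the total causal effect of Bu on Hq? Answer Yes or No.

Backdoor paths from Bu to Hq (paths whose first edge points into Bu):
  P1: Bu <- Zn -> Fs -> Hq
  P2: Bu <- Zn -> Hq
Condition 1 (no descendant of Bu in the set): holds — descendants of Bu are {Hq}; none are in {Fs, Pt, Zn}.
Condition 2 (every backdoor path blocked by {Fs, Pt, Zn}):
  P1: blocked at fork node Zn ∈ conditioning set.
  P2: blocked at fork node Zn ∈ conditioning set.
{Fs, Pt, Zn} satisfies the backdoor criterion.

Yes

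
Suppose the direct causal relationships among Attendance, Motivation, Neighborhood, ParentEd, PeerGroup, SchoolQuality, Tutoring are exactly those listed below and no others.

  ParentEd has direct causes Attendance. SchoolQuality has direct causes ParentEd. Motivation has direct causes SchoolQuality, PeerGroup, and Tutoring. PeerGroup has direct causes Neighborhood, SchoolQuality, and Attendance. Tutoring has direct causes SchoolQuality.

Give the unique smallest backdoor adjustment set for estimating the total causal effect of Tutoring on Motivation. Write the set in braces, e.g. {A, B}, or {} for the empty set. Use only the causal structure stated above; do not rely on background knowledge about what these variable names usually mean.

Variables eligible for adjustment (non-descendants of Tutoring, excluding Tutoring and Motivation): {Attendance, Neighborhood, ParentEd, PeerGroup, SchoolQuality}.
Backdoor paths from Tutoring to Motivation:
  P1: Tutoring <- SchoolQuality <- ParentEd <- Attendance -> PeerGroup -> Motivation
  P2: Tutoring <- SchoolQuality -> PeerGroup -> Motivation
  P3: Tutoring <- SchoolQuality -> Motivation
The empty set is not sufficient: P1 (Tutoring <- SchoolQuality <- ParentEd <- Attendance -> PeerGroup -> Motivation) has no collider blocking it and no conditioned non-collider, so it is open.
Try {SchoolQuality}:
  P1: blocked at chain node SchoolQuality ∈ conditioning set.
  P2: blocked at fork node SchoolQuality ∈ conditioning set.
  P3: blocked at fork node SchoolQuality ∈ conditioning set.
{SchoolQuality} contains no descendant of Tutoring and blocks every backdoor path.
No other singleton works — e.g. {Attendance} leaves P2 open — so {SchoolQuality} is the unique smallest valid adjustment set.

{SchoolQuality}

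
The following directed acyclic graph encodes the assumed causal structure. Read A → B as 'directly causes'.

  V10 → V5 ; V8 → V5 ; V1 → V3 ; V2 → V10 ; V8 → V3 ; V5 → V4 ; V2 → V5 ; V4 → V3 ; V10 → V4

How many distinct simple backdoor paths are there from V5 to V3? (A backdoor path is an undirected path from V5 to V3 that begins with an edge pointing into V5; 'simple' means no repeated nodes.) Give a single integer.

A backdoor path from V5 to V3 is any simple undirected path whose first edge points into V5 (i.e. leaves V5 via a parent).
Parents of V5: {V10, V2, V8}.
Enumerating:
  P1: V5 <- V2 -> V10 -> V4 -> V3
  P2: V5 <- V10 -> V4 -> V3
  P3: V5 <- V8 -> V3
That exhausts the simple backdoor paths. Count: 3.

3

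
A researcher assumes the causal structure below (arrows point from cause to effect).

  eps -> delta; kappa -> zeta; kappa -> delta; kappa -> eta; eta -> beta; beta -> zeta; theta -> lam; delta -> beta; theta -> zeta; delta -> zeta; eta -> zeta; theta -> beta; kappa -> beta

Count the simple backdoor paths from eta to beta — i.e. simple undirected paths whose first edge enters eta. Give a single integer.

7

A backdoor path from eta to beta is any simple undirected path whose first edge points into eta (i.e. leaves eta via a parent).
Parents of eta: {kappa}.
Enumerating:
  P1: eta <- kappa -> delta -> beta
  P2: eta <- kappa -> delta -> zeta <- theta -> beta
  P3: eta <- kappa -> delta -> zeta <- beta
  P4: eta <- kappa -> beta
  P5: eta <- kappa -> zeta <- theta -> beta
  P6: eta <- kappa -> zeta <- delta -> beta
  P7: eta <- kappa -> zeta <- beta
That exhausts the simple backdoor paths. Count: 7.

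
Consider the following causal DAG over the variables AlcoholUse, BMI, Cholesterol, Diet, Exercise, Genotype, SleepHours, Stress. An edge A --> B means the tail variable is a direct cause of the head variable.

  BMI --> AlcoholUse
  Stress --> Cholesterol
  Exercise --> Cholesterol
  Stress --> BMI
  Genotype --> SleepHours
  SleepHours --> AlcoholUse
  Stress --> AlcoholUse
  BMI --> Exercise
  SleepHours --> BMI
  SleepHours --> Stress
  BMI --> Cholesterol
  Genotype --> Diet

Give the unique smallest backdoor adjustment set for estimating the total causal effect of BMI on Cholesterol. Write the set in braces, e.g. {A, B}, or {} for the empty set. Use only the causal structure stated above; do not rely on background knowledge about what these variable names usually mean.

Variables eligible for adjustment (non-descendants of BMI, excluding BMI and Cholesterol): {Diet, Genotype, SleepHours, Stress}.
Backdoor paths from BMI to Cholesterol:
  P1: BMI <- SleepHours -> Stress -> Cholesterol
  P2: BMI <- SleepHours -> AlcoholUse <- Stress -> Cholesterol
  P3: BMI <- Stress -> Cholesterol
The empty set is not sufficient: P1 (BMI <- SleepHours -> Stress -> Cholesterol) has no collider blocking it and no conditioned non-collider, so it is open.
Try {Stress}:
  P1: blocked at chain node Stress ∈ conditioning set.
  P2: blocked at collider AlcoholUse (neither it nor any descendant is in the conditioning set).
  P3: blocked at fork node Stress ∈ conditioning set.
{Stress} contains no descendant of BMI and blocks every backdoor path.
No other singleton works — e.g. {Genotype} leaves P1 open — so {Stress} is the unique smallest valid adjustment set.

{Stress}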